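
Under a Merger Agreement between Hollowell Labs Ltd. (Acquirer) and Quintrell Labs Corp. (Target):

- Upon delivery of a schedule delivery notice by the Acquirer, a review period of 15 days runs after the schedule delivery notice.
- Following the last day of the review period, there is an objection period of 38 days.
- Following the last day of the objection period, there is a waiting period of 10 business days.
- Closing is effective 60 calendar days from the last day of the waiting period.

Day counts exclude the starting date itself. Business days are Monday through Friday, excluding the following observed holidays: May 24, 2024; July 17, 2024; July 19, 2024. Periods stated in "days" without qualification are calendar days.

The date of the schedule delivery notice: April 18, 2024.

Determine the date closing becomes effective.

August 23, 2024

The last day of the review period: 15 calendar days after April 18, 2024 is May 3, 2024.
The last day of the objection period: 38 calendar days after May 3, 2024 is June 10, 2024.
The last day of the waiting period: counting 10 business days from Monday, June 10, 2024 (Jun 11, Jun 12, Jun 13, Jun 14, Jun 17, Jun 18, Jun 19, Jun 20, Jun 21, Jun 24, skipping weekends) reaches Monday, June 24, 2024.
The date closing becomes effective: June 24, 2024 + 60 days = August 23, 2024.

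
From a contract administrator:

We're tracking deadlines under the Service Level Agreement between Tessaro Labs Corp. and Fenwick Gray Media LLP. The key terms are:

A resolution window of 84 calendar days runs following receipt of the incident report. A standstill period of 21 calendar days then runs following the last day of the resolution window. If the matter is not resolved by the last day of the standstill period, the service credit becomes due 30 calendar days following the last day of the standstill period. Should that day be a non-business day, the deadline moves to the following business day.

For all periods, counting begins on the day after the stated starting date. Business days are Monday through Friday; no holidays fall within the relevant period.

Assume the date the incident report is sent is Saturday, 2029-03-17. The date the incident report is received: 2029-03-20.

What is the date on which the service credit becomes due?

Adding 84 calendar days to 2029-03-20 gives 2029-06-12, which is the last day of the resolution window.
The last day of the standstill period: 2029-06-12 + 21 days = 2029-07-03.
The date on which the service credit becomes due: 2029-07-03 + 30 days = 2029-08-02. 2029-08-02 is a Thursday, so no roll-forward applies.

2029-08-02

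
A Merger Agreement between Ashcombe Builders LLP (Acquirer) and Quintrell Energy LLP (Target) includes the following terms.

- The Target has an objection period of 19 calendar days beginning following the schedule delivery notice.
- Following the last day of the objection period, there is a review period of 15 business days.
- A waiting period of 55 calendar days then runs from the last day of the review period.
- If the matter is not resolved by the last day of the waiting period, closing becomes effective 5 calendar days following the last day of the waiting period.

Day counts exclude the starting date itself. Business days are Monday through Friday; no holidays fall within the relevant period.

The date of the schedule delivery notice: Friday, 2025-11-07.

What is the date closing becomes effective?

2026-02-15

The last day of the objection period: 2025-11-07 + 19 days = 2025-11-26.
From Wednesday, 2025-11-26, 15 business days (Nov 27, Nov 28, Dec 1, Dec 2, …, Dec 15, Dec 16, Dec 17, skipping weekends) brings us to Wednesday, 2025-12-17, which is the last day of the review period.
The last day of the waiting period: 2025-12-17 + 55 days = 2026-02-10.
Adding 5 calendar days to 2026-02-10 gives 2026-02-15, which is the date closing becomes effective.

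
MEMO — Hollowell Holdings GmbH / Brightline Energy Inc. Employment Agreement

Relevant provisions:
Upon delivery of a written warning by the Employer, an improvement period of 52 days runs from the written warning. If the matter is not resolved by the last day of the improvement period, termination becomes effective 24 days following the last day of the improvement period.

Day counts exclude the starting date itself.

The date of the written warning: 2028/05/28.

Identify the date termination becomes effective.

The last day of the improvement period: 52 calendar days after 2028/05/28 is 2028/07/19.
Adding 24 calendar days to 2028/07/19 gives 2028/08/12, which is the date termination becomes effective.

2028/08/12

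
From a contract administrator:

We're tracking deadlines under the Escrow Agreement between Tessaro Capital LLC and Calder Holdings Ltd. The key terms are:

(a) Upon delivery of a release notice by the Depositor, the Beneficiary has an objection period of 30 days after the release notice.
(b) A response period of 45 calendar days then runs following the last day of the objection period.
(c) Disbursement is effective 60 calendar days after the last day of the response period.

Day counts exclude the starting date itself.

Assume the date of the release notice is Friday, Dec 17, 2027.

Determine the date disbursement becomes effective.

The last day of the objection period: 30 calendar days after Dec 17, 2027 is Jan 16, 2028.
Adding 45 calendar days to Jan 16, 2028 gives Mar 1, 2028, which is the last day of the response period.
The date disbursement becomes effective: 60 calendar days after Mar 1, 2028 is Apr 30, 2028.

Apr 30, 2028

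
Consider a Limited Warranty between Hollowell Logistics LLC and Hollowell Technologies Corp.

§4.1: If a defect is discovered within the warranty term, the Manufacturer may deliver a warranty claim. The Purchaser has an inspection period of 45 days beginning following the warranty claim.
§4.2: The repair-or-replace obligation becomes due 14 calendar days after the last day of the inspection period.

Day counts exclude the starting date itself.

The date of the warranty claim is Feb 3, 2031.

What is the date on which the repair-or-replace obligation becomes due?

The last day of the inspection period: 45 calendar days after Feb 3, 2031 is Mar 20, 2031.
The date on which the repair-or-replace obligation becomes due: 14 calendar days after Mar 20, 2031 is Apr 3, 2031.

Apr 3, 2031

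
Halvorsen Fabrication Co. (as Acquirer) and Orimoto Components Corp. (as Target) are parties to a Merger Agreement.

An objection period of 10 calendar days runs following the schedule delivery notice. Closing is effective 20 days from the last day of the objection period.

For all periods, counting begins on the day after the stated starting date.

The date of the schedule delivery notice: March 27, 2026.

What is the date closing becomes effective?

April 26, 2026

Adding 10 calendar days to March 27, 2026 gives April 6, 2026, which is the last day of the objection period.
The date closing becomes effective: April 6, 2026 + 20 days = April 26, 2026.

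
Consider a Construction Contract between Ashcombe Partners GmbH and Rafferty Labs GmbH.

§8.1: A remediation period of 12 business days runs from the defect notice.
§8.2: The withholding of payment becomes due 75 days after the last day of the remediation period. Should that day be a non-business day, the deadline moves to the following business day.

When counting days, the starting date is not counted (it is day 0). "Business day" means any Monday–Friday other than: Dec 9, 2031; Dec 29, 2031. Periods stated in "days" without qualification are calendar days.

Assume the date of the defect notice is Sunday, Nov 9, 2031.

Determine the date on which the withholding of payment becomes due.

Feb 9, 2032

The last day of the remediation period: counting 12 business days from Sunday, Nov 9, 2031 (Nov 10, Nov 11, Nov 12, Nov 13, …, Nov 21, Nov 24, Nov 25, skipping weekends) reaches Tuesday, Nov 25, 2031.
The date on which the withholding of payment becomes due: Nov 25, 2031 + 75 days = Feb 8, 2032. That falls on a Sunday, so it rolls to the next business day, Monday, Feb 9, 2032.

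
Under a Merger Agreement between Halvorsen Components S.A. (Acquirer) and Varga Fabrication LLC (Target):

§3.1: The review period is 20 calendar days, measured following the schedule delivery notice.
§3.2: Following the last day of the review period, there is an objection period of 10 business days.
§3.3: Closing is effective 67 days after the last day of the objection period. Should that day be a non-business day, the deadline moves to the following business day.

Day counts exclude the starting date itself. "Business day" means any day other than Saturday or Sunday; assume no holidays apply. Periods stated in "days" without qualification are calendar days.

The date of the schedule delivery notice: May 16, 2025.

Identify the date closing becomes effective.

Aug 25, 2025

The last day of the review period: 20 calendar days after May 16, 2025 is Jun 5, 2025.
The last day of the objection period: 10 business days after Thursday, Jun 5, 2025, skipping weekends — Jun 6, Jun 9, Jun 10, Jun 11, Jun 12, Jun 13, Jun 16, Jun 17, Jun 18, Jun 19 — lands on Thursday, Jun 19, 2025.
Adding 67 calendar days to Jun 19, 2025 gives Aug 25, 2025, which is the date closing becomes effective. Aug 25, 2025 is a Monday, so no roll-forward applies.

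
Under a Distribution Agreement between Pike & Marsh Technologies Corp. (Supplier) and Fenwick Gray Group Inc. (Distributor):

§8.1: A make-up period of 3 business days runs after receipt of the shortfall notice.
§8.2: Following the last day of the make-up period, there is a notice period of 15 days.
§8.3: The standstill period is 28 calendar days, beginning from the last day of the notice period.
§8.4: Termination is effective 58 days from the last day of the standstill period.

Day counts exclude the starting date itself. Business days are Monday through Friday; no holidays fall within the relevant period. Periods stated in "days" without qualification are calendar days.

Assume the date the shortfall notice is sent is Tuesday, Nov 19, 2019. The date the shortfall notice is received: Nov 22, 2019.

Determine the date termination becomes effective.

Mar 7, 2020

From Friday, Nov 22, 2019, 3 business days (Nov 25, Nov 26, Nov 27, skipping weekends) brings us to Wednesday, Nov 27, 2019, which is the last day of the make-up period.
The last day of the notice period: Nov 27, 2019 + 15 days = Dec 12, 2019.
Adding 28 calendar days to Dec 12, 2019 gives Jan 9, 2020, which is the last day of the standstill period.
Adding 58 calendar days to Jan 9, 2020 gives Mar 7, 2020, which is the date termination becomes effective.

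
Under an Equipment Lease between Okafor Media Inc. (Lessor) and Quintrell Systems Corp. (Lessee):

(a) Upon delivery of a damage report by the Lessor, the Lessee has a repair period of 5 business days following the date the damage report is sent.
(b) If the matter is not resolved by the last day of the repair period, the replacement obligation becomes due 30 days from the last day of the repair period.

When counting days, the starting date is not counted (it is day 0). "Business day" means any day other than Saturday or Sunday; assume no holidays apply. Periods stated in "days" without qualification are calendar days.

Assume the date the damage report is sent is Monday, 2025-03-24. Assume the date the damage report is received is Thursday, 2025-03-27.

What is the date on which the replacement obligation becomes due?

2025-04-30

The last day of the repair period: 5 business days after Monday, 2025-03-24, skipping weekends — Mar 25, Mar 26, Mar 27, Mar 28, Mar 31 — lands on Monday, 2025-03-31.
The date on which the replacement obligation becomes due: 2025-03-31 + 30 days = 2025-04-30.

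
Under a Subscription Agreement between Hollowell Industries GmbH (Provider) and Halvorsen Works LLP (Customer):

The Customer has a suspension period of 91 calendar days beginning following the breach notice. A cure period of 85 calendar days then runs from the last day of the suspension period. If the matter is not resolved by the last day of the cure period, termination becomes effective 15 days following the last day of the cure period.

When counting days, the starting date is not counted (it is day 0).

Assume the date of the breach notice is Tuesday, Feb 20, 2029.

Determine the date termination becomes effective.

Adding 91 calendar days to Feb 20, 2029 gives May 22, 2029, which is the last day of the suspension period.
The last day of the cure period: May 22, 2029 + 85 days = Aug 15, 2029.
The date termination becomes effective: Aug 15, 2029 + 15 days = Aug 30, 2029.

Aug 30, 2029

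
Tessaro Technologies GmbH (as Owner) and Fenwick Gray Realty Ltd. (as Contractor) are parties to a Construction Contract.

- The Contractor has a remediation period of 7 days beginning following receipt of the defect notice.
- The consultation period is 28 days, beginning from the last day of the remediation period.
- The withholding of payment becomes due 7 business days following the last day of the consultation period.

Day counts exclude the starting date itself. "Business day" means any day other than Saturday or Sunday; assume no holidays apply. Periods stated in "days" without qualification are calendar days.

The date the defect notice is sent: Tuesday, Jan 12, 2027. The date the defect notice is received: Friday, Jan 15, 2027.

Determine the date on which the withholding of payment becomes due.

Adding 7 calendar days to Jan 15, 2027 gives Jan 22, 2027, which is the last day of the remediation period.
Adding 28 calendar days to Jan 22, 2027 gives Feb 19, 2027, which is the last day of the consultation period.
The date on which the withholding of payment becomes due: 7 business days after Friday, Feb 19, 2027, skipping weekends — Feb 22, Feb 23, Feb 24, Feb 25, Feb 26, Mar 1, Mar 2 — lands on Tuesday, Mar 2, 2027.

Mar 2, 2027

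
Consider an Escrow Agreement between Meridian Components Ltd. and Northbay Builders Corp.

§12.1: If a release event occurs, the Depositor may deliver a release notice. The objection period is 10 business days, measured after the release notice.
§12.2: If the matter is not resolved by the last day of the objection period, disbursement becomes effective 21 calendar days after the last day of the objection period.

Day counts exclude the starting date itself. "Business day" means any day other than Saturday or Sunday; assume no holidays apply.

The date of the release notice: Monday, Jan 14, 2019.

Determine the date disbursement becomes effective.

The last day of the objection period: 10 business days after Monday, Jan 14, 2019, skipping weekends — Jan 15, Jan 16, Jan 17, Jan 18, Jan 21, Jan 22, Jan 23, Jan 24, Jan 25, Jan 28 — lands on Monday, Jan 28, 2019.
The date disbursement becomes effective: Jan 28, 2019 + 21 days = Feb 18, 2019.

Feb 18, 2019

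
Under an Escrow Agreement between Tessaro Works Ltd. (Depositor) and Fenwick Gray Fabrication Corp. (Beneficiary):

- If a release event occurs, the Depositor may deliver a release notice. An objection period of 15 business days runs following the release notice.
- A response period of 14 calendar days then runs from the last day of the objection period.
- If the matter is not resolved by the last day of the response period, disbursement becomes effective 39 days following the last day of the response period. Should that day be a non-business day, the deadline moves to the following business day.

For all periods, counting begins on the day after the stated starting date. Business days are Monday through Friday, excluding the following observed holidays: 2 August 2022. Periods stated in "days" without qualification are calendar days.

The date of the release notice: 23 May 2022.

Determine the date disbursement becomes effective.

From Monday, 23 May 2022, 15 business days (May 24, May 25, May 26, May 27, …, Jun 9, Jun 10, Jun 13, skipping weekends) brings us to Monday, 13 June 2022, which is the last day of the objection period.
Adding 14 calendar days to 13 June 2022 gives 27 June 2022, which is the last day of the response period.
Adding 39 calendar days to 27 June 2022 gives 5 August 2022, which is the date disbursement becomes effective. 5 August 2022 is a Friday and is not a listed holiday, so no roll-forward applies.

5 August 2022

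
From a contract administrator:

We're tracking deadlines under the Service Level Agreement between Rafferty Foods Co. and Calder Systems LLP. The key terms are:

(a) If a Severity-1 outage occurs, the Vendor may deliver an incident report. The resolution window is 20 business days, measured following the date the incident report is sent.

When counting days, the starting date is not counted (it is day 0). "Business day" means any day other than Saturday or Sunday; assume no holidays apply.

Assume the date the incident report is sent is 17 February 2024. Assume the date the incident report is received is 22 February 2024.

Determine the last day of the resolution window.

From Saturday, 17 February 2024, 20 business days (Feb 19, Feb 20, Feb 21, Feb 22, …, Mar 13, Mar 14, Mar 15, skipping weekends) brings us to Friday, 15 March 2024, which is the last day of the resolution window.

15 March 2024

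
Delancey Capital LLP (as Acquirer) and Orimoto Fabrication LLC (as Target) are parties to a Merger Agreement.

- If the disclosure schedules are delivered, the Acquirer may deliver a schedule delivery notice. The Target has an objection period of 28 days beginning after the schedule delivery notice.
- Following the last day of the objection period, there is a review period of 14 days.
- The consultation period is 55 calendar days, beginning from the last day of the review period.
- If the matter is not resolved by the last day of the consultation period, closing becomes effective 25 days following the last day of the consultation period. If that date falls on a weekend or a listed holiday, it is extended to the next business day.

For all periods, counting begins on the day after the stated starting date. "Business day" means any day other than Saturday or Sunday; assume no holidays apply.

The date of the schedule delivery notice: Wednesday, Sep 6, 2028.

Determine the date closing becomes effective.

Jan 8, 2029

The last day of the objection period: Sep 6, 2028 + 28 days = Oct 4, 2028.
The last day of the review period: Oct 4, 2028 + 14 days = Oct 18, 2028.
The last day of the consultation period: 55 calendar days after Oct 18, 2028 is Dec 12, 2028.
The date closing becomes effective: 25 calendar days after Dec 12, 2028 is Jan 6, 2029. That falls on a Saturday, so it rolls to the next business day, Monday, Jan 8, 2029.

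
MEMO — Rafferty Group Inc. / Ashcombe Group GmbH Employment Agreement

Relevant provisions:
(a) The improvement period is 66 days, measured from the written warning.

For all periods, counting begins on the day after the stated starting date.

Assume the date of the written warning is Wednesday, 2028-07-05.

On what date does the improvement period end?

2028-09-09

The last day of the improvement period: 2028-07-05 + 66 days = 2028-09-09.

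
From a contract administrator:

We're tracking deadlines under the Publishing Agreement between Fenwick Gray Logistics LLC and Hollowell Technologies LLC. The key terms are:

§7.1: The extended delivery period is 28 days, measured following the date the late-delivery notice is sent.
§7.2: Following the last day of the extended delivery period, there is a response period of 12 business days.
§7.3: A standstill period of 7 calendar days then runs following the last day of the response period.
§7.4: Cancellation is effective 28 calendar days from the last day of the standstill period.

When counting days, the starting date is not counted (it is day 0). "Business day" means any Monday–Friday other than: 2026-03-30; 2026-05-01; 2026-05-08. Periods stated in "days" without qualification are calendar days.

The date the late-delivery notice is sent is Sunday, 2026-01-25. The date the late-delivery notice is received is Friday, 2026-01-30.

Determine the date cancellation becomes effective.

Adding 28 calendar days to 2026-01-25 gives 2026-02-22, which is the last day of the extended delivery period.
The last day of the response period: counting 12 business days from Sunday, 2026-02-22 (Feb 23, Feb 24, Feb 25, Feb 26, …, Mar 6, Mar 9, Mar 10, skipping weekends) reaches Tuesday, 2026-03-10.
The last day of the standstill period: 2026-03-10 + 7 days = 2026-03-17.
Adding 28 calendar days to 2026-03-17 gives 2026-04-14, which is the date cancellation becomes effective.

2026-04-14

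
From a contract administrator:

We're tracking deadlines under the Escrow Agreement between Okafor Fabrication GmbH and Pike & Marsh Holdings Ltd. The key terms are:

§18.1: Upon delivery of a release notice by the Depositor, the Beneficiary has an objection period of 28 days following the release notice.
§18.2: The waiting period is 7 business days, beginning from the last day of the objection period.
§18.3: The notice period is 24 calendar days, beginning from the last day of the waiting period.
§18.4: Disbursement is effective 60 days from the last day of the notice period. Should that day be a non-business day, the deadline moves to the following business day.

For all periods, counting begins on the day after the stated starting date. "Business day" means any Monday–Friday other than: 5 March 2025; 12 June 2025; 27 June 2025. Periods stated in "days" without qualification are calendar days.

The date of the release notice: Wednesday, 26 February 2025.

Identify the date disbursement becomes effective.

30 June 2025

The last day of the objection period: 28 calendar days after 26 February 2025 is 26 March 2025.
The last day of the waiting period: 7 business days after Wednesday, 26 March 2025, skipping weekends — Mar 27, Mar 28, Mar 31, Apr 1, Apr 2, Apr 3, Apr 4 — lands on Friday, 4 April 2025.
The last day of the notice period: 4 April 2025 + 24 days = 28 April 2025.
The date disbursement becomes effective: 60 calendar days after 28 April 2025 is 27 June 2025. That falls on Friday, a listed holiday, so it rolls to the next business day, Monday, 30 June 2025.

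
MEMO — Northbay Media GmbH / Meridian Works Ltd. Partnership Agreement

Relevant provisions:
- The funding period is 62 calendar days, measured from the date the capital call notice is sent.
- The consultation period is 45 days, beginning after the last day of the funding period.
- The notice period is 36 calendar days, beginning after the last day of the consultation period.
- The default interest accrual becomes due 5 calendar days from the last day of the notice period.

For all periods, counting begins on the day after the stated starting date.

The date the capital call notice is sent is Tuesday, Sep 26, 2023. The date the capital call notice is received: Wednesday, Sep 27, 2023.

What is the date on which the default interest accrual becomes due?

Feb 21, 2024

The last day of the funding period: Sep 26, 2023 + 62 days = Nov 27, 2023.
The last day of the consultation period: 45 calendar days after Nov 27, 2023 is Jan 11, 2024.
The last day of the notice period: Jan 11, 2024 + 36 days = Feb 16, 2024.
The date on which the default interest accrual becomes due: 5 calendar days after Feb 16, 2024 is Feb 21, 2024.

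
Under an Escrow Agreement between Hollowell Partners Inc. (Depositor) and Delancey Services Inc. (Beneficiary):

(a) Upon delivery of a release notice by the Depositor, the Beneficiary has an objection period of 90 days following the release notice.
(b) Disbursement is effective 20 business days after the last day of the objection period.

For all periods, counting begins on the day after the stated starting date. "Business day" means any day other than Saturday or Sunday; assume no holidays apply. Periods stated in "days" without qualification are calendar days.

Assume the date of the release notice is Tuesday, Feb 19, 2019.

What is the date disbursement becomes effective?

Jun 17, 2019

The last day of the objection period: Feb 19, 2019 + 90 days = May 20, 2019.
The date disbursement becomes effective: counting 20 business days from Monday, May 20, 2019 (May 21, May 22, May 23, May 24, …, Jun 13, Jun 14, Jun 17, skipping weekends) reaches Monday, Jun 17, 2019.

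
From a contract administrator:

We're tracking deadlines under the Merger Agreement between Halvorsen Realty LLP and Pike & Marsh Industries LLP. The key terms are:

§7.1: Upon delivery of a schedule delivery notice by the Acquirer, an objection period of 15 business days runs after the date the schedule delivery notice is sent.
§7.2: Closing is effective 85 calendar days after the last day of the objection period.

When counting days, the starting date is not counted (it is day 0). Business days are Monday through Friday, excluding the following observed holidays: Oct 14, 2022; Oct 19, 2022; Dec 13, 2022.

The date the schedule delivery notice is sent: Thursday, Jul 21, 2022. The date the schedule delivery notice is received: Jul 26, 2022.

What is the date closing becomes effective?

From Thursday, Jul 21, 2022, 15 business days (Jul 22, Jul 25, Jul 26, Jul 27, …, Aug 9, Aug 10, Aug 11, skipping weekends) brings us to Thursday, Aug 11, 2022, which is the last day of the objection period.
The date closing becomes effective: Aug 11, 2022 + 85 days = Nov 4, 2022.

Nov 4, 2022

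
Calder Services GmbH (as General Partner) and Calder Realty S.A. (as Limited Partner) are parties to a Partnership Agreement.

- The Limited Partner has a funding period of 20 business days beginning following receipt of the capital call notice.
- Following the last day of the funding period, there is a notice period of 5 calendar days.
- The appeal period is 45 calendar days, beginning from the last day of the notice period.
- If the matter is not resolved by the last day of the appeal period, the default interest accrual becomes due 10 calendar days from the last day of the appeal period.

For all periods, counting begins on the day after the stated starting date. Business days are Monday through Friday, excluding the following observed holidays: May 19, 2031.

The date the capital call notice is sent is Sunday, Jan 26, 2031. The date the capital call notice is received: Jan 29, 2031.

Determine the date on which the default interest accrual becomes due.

The last day of the funding period: counting 20 business days from Wednesday, Jan 29, 2031 (Jan 30, Jan 31, Feb 3, Feb 4, …, Feb 24, Feb 25, Feb 26, skipping weekends) reaches Wednesday, Feb 26, 2031.
The last day of the notice period: 5 calendar days after Feb 26, 2031 is Mar 3, 2031.
Adding 45 calendar days to Mar 3, 2031 gives Apr 17, 2031, which is the last day of the appeal period.
The date on which the default interest accrual becomes due: 10 calendar days after Apr 17, 2031 is Apr 27, 2031.

Apr 27, 2031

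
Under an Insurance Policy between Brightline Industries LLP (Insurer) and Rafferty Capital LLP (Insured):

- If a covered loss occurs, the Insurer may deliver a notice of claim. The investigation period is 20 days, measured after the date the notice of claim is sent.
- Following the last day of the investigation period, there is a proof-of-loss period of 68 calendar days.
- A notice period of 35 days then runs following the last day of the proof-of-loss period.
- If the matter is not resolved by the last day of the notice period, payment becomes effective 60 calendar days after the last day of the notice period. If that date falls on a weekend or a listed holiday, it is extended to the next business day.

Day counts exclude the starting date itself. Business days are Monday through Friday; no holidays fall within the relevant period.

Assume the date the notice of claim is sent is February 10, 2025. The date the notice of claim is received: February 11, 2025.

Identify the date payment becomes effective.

August 12, 2025

The last day of the investigation period: February 10, 2025 + 20 days = March 2, 2025.
The last day of the proof-of-loss period: March 2, 2025 + 68 days = May 9, 2025.
Adding 35 calendar days to May 9, 2025 gives June 13, 2025, which is the last day of the notice period.
The date payment becomes effective: June 13, 2025 + 60 days = August 12, 2025. August 12, 2025 is a Tuesday, so no roll-forward applies.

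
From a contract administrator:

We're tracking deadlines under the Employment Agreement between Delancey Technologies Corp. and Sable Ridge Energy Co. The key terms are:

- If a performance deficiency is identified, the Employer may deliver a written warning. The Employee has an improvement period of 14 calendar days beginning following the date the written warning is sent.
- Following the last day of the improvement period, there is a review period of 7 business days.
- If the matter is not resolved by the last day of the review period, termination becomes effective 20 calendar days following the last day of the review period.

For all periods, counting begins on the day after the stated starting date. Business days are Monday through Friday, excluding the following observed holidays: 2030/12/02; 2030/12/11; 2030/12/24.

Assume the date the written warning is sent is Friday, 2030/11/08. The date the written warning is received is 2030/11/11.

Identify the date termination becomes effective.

The last day of the improvement period: 2030/11/08 + 14 days = 2030/11/22.
From Friday, 2030/11/22, 7 business days (Nov 25, Nov 26, Nov 27, Nov 28, Nov 29, Dec 3, Dec 4, skipping weekends and the listed holiday on Dec 2) brings us to Wednesday, 2030/12/04, which is the last day of the review period.
The date termination becomes effective: 2030/12/04 + 20 days = 2030/12/24.

2030/12/24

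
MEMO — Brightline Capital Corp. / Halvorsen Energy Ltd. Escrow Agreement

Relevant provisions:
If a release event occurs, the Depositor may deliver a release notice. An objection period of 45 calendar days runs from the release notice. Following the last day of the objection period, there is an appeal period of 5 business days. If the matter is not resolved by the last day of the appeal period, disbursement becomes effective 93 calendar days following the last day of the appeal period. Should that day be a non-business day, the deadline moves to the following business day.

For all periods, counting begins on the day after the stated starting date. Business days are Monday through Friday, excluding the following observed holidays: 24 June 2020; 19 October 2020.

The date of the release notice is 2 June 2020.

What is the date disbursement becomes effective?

26 October 2020

Adding 45 calendar days to 2 June 2020 gives 17 July 2020, which is the last day of the objection period.
From Friday, 17 July 2020, 5 business days (Jul 20, Jul 21, Jul 22, Jul 23, Jul 24, skipping weekends) brings us to Friday, 24 July 2020, which is the last day of the appeal period.
The date disbursement becomes effective: 24 July 2020 + 93 days = 25 October 2020. That falls on a Sunday, so it rolls to the next business day, Monday, 26 October 2020.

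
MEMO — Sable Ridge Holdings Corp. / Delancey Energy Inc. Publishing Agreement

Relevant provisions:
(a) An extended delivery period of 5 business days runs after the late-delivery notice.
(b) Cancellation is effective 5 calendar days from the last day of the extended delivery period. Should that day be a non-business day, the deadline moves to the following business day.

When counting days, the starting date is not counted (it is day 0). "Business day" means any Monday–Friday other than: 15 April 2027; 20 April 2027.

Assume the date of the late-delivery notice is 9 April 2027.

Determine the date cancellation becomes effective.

26 April 2027

The last day of the extended delivery period: counting 5 business days from Friday, 9 April 2027 (Apr 12, Apr 13, Apr 14, Apr 16, Apr 19, skipping weekends and the listed holiday on Apr 15) reaches Monday, 19 April 2027.
The date cancellation becomes effective: 5 calendar days after 19 April 2027 is 24 April 2027. That falls on a Saturday, so it rolls to the next business day, Monday, 26 April 2027.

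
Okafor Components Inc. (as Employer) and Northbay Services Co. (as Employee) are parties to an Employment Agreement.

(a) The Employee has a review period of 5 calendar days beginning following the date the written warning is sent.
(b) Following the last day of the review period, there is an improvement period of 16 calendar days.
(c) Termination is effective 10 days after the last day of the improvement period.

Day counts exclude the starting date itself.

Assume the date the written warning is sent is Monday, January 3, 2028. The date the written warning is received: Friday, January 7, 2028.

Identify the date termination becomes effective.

The last day of the review period: January 3, 2028 + 5 days = January 8, 2028.
The last day of the improvement period: January 8, 2028 + 16 days = January 24, 2028.
Adding 10 calendar days to January 24, 2028 gives February 3, 2028, which is the date termination becomes effective.

February 3, 2028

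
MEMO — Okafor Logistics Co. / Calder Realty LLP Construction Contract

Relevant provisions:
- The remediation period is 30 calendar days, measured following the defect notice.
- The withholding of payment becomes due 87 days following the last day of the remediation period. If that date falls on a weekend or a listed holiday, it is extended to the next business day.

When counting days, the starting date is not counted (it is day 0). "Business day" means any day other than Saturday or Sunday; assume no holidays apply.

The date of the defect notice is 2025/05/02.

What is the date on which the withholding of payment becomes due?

2025/08/27

Adding 30 calendar days to 2025/05/02 gives 2025/06/01, which is the last day of the remediation period.
The date on which the withholding of payment becomes due: 2025/06/01 + 87 days = 2025/08/27. 2025/08/27 is a Wednesday, so no roll-forward applies.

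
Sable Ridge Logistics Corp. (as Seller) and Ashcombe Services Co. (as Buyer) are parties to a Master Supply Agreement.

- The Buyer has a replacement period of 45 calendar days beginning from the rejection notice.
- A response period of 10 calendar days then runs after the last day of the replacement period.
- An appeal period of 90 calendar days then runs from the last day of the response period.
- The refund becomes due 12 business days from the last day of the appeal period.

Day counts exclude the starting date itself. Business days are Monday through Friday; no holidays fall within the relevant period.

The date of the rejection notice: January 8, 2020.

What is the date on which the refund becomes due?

The last day of the replacement period: 45 calendar days after January 8, 2020 is February 22, 2020.
The last day of the response period: February 22, 2020 + 10 days = March 3, 2020.
The last day of the appeal period: March 3, 2020 + 90 days = June 1, 2020.
The date on which the refund becomes due: 12 business days after Monday, June 1, 2020, skipping weekends — Jun 2, Jun 3, Jun 4, Jun 5, …, Jun 15, Jun 16, Jun 17 — lands on Wednesday, June 17, 2020.

June 17, 2020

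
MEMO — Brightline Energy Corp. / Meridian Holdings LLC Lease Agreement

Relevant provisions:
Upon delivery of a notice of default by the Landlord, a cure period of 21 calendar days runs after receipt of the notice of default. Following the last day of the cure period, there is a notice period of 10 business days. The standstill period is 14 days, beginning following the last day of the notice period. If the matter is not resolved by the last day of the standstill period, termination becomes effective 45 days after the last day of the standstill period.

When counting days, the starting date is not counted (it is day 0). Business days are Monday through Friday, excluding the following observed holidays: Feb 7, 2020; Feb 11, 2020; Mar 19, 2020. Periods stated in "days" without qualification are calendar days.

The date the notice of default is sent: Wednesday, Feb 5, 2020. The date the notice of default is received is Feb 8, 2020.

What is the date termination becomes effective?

Adding 21 calendar days to Feb 8, 2020 gives Feb 29, 2020, which is the last day of the cure period.
The last day of the notice period: counting 10 business days from Saturday, Feb 29, 2020 (Mar 2, Mar 3, Mar 4, Mar 5, Mar 6, Mar 9, Mar 10, Mar 11, Mar 12, Mar 13, skipping weekends) reaches Friday, Mar 13, 2020.
Adding 14 calendar days to Mar 13, 2020 gives Mar 27, 2020, which is the last day of the standstill period.
The date termination becomes effective: Mar 27, 2020 + 45 days = May 11, 2020.

May 11, 2020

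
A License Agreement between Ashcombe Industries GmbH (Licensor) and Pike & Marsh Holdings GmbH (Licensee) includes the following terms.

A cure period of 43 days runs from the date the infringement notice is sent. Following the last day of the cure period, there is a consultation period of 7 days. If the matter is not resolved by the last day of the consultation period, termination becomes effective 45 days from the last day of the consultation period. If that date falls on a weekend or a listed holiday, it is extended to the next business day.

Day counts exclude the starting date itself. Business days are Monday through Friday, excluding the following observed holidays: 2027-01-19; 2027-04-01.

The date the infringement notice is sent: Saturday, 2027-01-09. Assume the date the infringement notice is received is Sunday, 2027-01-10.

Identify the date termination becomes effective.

The last day of the cure period: 43 calendar days after 2027-01-09 is 2027-02-21.
The last day of the consultation period: 2027-02-21 + 7 days = 2027-02-28.
Adding 45 calendar days to 2027-02-28 gives 2027-04-14, which is the date termination becomes effective. 2027-04-14 is a Wednesday and is not a listed holiday, so no roll-forward applies.

2027-04-14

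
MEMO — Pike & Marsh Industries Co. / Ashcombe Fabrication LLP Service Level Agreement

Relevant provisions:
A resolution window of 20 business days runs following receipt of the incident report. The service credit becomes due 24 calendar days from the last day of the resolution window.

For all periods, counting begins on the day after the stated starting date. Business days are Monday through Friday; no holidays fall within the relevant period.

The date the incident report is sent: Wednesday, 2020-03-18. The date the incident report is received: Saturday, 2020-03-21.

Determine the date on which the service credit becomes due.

From Saturday, 2020-03-21, 20 business days (Mar 23, Mar 24, Mar 25, Mar 26, …, Apr 15, Apr 16, Apr 17, skipping weekends) brings us to Friday, 2020-04-17, which is the last day of the resolution window.
The date on which the service credit becomes due: 24 calendar days after 2020-04-17 is 2020-05-11.

2020-05-11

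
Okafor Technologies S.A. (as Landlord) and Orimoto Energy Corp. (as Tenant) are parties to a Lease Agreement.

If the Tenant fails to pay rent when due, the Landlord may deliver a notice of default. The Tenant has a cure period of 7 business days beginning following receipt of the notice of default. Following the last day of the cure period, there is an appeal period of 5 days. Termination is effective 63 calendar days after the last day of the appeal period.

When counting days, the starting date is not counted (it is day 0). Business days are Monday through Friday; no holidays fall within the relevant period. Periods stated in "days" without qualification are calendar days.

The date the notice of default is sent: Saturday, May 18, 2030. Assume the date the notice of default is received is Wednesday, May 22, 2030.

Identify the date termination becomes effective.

Aug 7, 2030

The last day of the cure period: 7 business days after Wednesday, May 22, 2030, skipping weekends — May 23, May 24, May 27, May 28, May 29, May 30, May 31 — lands on Friday, May 31, 2030.
The last day of the appeal period: 5 calendar days after May 31, 2030 is Jun 5, 2030.
The date termination becomes effective: Jun 5, 2030 + 63 days = Aug 7, 2030.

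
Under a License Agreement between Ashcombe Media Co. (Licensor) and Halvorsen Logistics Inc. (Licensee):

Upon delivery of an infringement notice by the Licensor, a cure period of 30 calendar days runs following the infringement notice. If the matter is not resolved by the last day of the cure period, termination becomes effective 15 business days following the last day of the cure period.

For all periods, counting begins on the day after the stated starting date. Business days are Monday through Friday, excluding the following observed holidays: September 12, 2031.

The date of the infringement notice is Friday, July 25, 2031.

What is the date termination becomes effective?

The last day of the cure period: 30 calendar days after July 25, 2031 is August 24, 2031.
The date termination becomes effective: counting 15 business days from Sunday, August 24, 2031 (Aug 25, Aug 26, Aug 27, Aug 28, …, Sep 10, Sep 11, Sep 15, skipping weekends and the listed holiday on Sep 12) reaches Monday, September 15, 2031.

September 15, 2031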